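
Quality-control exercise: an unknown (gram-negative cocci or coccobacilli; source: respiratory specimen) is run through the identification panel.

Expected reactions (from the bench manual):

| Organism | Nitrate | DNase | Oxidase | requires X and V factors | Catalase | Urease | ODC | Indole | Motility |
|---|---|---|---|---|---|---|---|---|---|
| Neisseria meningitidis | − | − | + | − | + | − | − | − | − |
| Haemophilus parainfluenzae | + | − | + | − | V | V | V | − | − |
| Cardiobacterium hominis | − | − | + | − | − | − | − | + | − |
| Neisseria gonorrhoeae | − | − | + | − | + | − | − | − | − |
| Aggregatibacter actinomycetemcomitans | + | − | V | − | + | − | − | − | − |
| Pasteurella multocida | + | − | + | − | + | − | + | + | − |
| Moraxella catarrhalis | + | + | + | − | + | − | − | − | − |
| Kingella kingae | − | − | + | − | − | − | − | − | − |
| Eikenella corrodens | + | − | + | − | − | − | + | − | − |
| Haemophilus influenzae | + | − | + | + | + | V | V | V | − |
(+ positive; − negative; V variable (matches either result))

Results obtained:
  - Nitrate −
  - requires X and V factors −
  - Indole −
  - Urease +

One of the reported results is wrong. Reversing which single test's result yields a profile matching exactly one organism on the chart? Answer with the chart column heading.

As reported, no row in the chart matches all 4 reactions.
Reversing Urease → 3 organisms match (not unique).
Reversing requires X and V factors → still no organism matches.
Reversing Nitrate (to +) → unique match: Haemophilus parainfluenzae.
Reversing Indole → still no organism matches.

Nitrate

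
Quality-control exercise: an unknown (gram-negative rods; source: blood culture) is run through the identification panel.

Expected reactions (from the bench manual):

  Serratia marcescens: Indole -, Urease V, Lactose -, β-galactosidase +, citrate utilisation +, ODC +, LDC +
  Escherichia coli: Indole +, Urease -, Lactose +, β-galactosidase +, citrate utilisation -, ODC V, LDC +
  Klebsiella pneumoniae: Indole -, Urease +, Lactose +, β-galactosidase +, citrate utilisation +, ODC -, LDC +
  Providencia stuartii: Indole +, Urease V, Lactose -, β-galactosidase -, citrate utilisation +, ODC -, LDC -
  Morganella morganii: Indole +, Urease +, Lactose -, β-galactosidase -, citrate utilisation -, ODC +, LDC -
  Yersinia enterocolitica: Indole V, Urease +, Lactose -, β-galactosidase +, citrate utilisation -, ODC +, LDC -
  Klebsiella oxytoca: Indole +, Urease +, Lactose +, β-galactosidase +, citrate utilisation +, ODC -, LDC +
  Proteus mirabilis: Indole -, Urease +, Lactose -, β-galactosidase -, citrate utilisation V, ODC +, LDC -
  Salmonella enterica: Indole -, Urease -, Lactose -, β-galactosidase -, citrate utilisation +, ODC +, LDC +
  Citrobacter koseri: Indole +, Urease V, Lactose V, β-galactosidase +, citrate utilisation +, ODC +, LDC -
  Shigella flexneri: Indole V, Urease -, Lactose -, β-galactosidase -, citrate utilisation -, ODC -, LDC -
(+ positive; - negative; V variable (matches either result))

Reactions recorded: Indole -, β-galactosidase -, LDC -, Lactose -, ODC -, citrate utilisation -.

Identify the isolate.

Indole -: excludes 5 organisms — 6 left.
ODC -: excludes Serratia marcescens, Yersinia enterocolitica, Proteus mirabilis, Salmonella enterica — 2 left.
Lactose -: excludes Klebsiella pneumoniae — 1 left.
citrate utilisation -: the one remaining candidate is consistent.
LDC -: the one remaining candidate is consistent.
β-galactosidase -: the one remaining candidate is consistent.

Shigella flexneri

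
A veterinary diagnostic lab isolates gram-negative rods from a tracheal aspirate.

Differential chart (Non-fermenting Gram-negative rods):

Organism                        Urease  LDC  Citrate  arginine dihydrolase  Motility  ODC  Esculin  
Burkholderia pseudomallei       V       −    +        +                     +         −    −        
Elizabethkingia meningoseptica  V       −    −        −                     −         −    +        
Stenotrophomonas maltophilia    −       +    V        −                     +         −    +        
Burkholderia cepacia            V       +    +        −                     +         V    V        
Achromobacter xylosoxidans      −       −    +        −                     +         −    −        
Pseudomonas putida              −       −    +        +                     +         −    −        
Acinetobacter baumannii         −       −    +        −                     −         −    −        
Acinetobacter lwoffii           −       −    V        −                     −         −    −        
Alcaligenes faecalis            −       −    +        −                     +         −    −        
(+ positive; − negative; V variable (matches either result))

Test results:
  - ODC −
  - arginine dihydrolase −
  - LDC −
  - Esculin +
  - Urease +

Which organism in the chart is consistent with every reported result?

ODC −: all 9 remaining candidates are consistent.
Urease +: excludes 6 organisms — 3 left.
Esculin +: excludes Burkholderia pseudomallei — 2 left.
LDC −: excludes Burkholderia cepacia — 1 left.
arginine dihydrolase −: the one remaining candidate is consistent.

Elizabethkingia meningoseptica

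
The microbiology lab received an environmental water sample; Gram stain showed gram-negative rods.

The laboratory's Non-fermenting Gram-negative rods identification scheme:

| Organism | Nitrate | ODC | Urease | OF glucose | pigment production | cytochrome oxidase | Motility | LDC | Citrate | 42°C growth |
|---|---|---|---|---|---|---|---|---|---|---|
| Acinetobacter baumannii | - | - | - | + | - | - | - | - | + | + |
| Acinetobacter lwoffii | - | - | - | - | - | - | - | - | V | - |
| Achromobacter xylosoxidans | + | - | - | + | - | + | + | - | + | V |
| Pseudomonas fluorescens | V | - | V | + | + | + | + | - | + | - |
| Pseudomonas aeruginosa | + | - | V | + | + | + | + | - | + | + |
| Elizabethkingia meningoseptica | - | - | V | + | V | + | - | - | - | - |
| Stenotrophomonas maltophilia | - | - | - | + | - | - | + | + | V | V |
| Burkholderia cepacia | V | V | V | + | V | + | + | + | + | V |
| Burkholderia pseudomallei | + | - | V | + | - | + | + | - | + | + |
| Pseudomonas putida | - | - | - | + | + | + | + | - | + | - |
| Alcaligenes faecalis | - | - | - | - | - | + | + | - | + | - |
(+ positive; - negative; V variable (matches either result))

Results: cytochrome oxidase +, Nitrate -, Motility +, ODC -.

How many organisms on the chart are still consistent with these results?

cytochrome oxidase +: excludes Acinetobacter baumannii, Acinetobacter lwoffii, Stenotrophomonas maltophilia — 8 left.
ODC -: all 8 remaining candidates are consistent.
Nitrate -: excludes Achromobacter xylosoxidans, Pseudomonas aeruginosa, Burkholderia pseudomallei — 5 left.
Motility +: excludes Elizabethkingia meningoseptica — 4 left.
Still consistent: Alcaligenes faecalis, Burkholderia cepacia, Pseudomonas fluorescens, Pseudomonas putida.

4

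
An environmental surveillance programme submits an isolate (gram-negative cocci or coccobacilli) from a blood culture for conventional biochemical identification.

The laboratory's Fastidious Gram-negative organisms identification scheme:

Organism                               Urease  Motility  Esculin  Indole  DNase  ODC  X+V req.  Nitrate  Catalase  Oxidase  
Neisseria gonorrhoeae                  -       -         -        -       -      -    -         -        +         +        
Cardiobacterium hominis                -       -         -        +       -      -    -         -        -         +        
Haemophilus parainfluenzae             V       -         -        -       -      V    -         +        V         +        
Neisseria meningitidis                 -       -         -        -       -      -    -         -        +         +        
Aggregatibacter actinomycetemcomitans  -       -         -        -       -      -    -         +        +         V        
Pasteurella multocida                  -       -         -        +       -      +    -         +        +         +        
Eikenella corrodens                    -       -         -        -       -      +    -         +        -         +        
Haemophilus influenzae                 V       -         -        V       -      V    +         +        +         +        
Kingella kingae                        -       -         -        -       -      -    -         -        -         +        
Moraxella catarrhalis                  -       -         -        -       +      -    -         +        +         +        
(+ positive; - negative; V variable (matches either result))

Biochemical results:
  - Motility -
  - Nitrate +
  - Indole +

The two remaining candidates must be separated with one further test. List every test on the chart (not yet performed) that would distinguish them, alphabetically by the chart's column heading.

X+V req.

Indole +: excludes 7 organisms — 3 left.
Motility -: all 3 remaining candidates are consistent.
Nitrate +: excludes Cardiobacterium hominis — 2 left.
Two candidates remain: Haemophilus influenzae and Pasteurella multocida.
  Urease: V vs - — variable for at least one, does not separate.
  Esculin: - vs - — same for both, does not separate.
  DNase: - vs - — same for both, does not separate.
  ODC: V vs + — variable for at least one, does not separate.
  X+V req.: Haemophilus influenzae +, Pasteurella multocida - — discriminates.
  Catalase: + vs + — same for both, does not separate.
  Oxidase: + vs + — same for both, does not separate.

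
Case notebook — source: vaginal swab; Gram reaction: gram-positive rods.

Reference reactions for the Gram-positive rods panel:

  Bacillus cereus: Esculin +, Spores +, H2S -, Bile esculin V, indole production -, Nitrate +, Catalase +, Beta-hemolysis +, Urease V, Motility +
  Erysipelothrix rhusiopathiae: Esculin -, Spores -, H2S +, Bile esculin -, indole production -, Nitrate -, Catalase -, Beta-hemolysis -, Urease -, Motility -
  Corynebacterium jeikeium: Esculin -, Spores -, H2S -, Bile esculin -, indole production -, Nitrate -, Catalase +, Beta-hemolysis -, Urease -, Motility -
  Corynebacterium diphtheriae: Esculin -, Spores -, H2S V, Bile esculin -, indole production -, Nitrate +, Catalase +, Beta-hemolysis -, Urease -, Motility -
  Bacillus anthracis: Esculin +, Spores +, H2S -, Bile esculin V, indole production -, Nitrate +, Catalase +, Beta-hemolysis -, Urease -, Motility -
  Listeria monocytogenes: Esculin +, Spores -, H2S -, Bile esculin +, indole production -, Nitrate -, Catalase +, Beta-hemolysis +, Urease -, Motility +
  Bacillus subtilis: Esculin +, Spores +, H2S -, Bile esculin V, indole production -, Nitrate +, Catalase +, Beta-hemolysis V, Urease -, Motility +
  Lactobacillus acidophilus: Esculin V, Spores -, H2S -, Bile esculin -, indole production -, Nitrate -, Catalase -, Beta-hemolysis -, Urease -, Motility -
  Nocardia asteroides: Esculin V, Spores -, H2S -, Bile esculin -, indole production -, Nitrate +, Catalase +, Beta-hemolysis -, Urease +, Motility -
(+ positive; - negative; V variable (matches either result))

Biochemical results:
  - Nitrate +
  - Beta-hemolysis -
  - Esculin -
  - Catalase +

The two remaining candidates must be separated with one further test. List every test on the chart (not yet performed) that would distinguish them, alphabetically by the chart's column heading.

Urease

Beta-hemolysis -: excludes Bacillus cereus, Listeria monocytogenes — 7 left.
Catalase +: excludes Erysipelothrix rhusiopathiae, Lactobacillus acidophilus — 5 left.
Esculin -: excludes Bacillus anthracis, Bacillus subtilis — 3 left.
Nitrate +: excludes Corynebacterium jeikeium — 2 left.
Two candidates remain: Corynebacterium diphtheriae and Nocardia asteroides.
  Spores: - vs - — same for both, does not separate.
  H2S: V vs - — variable for at least one, does not separate.
  Bile esculin: - vs - — same for both, does not separate.
  indole production: - vs - — same for both, does not separate.
  Urease: Corynebacterium diphtheriae -, Nocardia asteroides + — discriminates.
  Motility: - vs - — same for both, does not separate.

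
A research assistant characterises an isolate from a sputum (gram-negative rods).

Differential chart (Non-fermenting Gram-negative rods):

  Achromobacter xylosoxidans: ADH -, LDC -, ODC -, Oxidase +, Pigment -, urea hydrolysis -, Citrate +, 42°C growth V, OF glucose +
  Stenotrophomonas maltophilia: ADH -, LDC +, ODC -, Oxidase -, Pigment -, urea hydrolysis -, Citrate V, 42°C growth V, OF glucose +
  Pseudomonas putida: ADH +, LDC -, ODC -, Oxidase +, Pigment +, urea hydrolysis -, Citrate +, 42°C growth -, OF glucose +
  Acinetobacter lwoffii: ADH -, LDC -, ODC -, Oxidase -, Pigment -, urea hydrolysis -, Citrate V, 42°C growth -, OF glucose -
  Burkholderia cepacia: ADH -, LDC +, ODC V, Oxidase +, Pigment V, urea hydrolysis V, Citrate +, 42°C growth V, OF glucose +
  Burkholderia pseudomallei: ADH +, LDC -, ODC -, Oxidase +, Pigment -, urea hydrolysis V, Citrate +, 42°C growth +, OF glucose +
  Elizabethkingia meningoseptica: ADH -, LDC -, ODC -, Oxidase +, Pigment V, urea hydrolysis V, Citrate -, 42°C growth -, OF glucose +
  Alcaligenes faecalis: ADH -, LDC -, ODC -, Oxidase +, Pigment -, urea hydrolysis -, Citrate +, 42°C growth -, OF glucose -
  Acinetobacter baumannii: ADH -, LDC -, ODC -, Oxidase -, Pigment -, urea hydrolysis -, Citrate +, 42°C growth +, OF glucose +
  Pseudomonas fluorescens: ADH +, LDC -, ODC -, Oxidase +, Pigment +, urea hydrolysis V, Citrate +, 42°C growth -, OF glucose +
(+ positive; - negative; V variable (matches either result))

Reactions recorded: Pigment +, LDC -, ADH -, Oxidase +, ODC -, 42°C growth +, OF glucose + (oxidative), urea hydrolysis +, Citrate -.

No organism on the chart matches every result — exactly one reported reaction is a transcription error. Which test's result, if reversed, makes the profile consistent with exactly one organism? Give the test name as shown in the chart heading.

42°C growth

As reported, no row in the chart matches all 9 reactions.
Reversing urea hydrolysis → still no organism matches.
Reversing LDC → still no organism matches.
Reversing 42°C growth (to -) → unique match: Elizabethkingia meningoseptica.
Reversing Pigment → still no organism matches.
Reversing OF glucose → still no organism matches.
Reversing ODC → still no organism matches.
Reversing Citrate → still no organism matches.
Reversing Oxidase → still no organism matches.
Reversing ADH → still no organism matches.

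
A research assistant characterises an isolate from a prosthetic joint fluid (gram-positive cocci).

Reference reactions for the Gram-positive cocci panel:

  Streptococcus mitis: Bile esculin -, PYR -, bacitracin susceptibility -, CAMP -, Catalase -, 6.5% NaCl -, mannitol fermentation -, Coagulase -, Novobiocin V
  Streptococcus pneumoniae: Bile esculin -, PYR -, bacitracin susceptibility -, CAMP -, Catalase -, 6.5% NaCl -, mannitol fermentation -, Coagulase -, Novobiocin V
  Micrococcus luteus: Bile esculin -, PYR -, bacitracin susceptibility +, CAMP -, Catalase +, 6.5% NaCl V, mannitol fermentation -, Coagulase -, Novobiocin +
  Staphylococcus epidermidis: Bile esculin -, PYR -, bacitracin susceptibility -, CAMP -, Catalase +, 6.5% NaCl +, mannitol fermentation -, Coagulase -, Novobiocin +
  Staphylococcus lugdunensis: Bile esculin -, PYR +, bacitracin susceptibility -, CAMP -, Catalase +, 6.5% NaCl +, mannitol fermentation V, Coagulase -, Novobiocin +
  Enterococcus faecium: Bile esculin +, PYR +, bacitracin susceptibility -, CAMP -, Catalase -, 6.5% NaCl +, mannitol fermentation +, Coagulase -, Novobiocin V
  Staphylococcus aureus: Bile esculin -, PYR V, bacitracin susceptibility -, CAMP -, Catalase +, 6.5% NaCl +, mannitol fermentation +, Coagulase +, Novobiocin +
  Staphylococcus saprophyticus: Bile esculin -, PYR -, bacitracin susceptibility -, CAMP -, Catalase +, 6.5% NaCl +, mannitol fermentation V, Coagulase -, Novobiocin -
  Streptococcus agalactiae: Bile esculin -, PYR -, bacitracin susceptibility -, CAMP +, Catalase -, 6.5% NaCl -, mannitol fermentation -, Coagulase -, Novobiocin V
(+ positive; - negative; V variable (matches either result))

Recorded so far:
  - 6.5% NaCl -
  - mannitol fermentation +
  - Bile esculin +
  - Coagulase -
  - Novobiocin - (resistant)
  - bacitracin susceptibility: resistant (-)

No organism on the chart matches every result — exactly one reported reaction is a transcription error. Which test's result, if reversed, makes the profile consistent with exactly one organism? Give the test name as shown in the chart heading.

6.5% NaCl

As reported, no row in the chart matches all 6 reactions.
Reversing mannitol fermentation → still no organism matches.
Reversing 6.5% NaCl (to +) → unique match: Enterococcus faecium.
Reversing Coagulase → still no organism matches.
Reversing Novobiocin → still no organism matches.
Reversing Bile esculin → still no organism matches.
Reversing bacitracin susceptibility → still no organism matches.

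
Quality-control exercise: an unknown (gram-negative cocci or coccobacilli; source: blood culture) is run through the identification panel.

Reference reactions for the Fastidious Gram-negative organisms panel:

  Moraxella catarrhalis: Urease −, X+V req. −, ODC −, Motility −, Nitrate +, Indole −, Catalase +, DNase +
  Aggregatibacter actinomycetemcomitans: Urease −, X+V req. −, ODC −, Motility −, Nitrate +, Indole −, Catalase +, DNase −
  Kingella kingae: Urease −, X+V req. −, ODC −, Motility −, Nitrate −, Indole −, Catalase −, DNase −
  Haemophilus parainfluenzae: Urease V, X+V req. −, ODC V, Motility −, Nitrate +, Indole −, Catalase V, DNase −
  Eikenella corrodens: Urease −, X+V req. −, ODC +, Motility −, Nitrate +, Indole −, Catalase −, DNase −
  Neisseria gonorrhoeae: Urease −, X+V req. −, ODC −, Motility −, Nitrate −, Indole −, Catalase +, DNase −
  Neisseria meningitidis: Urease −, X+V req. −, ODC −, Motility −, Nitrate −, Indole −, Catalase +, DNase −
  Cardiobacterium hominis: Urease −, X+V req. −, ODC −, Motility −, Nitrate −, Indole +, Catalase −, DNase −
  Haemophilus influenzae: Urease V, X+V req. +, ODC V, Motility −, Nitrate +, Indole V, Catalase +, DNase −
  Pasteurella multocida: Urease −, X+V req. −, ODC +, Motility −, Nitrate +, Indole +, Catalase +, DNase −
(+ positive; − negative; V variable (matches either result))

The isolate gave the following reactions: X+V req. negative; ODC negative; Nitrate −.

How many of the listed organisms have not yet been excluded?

4

ODC −: excludes Eikenella corrodens, Pasteurella multocida — 8 left.
Nitrate −: excludes Moraxella catarrhalis, Aggregatibacter actinomycetemcomitans, Haemophilus parainfluenzae, Haemophilus influenzae — 4 left.
X+V req. −: all 4 remaining candidates are consistent.
Still consistent: Cardiobacterium hominis, Kingella kingae, Neisseria gonorrhoeae, Neisseria meningitidis.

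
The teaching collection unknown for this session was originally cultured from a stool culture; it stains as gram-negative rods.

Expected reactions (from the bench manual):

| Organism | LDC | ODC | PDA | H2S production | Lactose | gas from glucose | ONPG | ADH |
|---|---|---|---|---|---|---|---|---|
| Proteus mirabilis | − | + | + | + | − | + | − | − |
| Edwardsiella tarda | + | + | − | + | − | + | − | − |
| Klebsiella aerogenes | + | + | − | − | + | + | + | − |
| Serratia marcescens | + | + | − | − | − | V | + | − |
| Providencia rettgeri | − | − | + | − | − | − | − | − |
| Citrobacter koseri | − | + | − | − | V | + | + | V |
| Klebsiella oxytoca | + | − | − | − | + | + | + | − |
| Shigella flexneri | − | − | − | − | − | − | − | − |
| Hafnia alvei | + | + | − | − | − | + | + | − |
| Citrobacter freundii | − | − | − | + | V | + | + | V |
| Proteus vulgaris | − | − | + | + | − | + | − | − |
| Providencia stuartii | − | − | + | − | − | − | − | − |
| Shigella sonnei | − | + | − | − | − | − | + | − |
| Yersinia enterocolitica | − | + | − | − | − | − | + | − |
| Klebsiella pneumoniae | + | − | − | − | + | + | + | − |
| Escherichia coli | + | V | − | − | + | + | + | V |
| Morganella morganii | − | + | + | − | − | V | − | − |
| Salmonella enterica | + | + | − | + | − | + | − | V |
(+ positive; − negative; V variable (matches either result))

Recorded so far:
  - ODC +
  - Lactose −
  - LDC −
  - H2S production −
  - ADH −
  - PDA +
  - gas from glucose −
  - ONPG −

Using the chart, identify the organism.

Morganella morganii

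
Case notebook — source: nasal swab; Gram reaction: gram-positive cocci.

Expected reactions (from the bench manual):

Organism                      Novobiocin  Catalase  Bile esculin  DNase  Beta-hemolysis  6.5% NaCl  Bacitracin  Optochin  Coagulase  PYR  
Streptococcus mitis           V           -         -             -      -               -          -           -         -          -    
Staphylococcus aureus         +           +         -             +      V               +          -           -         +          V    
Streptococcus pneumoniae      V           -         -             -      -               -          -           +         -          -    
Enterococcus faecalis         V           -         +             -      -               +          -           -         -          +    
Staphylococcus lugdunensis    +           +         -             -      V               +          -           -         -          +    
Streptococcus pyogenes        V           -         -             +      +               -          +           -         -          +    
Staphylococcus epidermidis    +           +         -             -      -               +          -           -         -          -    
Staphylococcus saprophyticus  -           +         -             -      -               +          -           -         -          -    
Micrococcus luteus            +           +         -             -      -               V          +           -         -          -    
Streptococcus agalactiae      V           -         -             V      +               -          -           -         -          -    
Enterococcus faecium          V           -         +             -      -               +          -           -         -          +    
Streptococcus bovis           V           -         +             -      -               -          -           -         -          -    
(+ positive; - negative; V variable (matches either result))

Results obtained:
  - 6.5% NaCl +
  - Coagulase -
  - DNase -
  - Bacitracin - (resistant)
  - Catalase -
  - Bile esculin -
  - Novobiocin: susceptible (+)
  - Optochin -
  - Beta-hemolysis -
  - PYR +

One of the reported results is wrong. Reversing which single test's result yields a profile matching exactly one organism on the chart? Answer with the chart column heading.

Catalase

As reported, no row in the chart matches all 10 reactions.
Reversing DNase → still no organism matches.
Reversing PYR → still no organism matches.
Reversing Coagulase → still no organism matches.
Reversing Beta-hemolysis → still no organism matches.
Reversing Bacitracin → still no organism matches.
Reversing Catalase (to +) → unique match: Staphylococcus lugdunensis.
Reversing Bile esculin → 2 organisms match (not unique).
Reversing Optochin → still no organism matches.
Reversing 6.5% NaCl → still no organism matches.
Reversing Novobiocin → still no organism matches.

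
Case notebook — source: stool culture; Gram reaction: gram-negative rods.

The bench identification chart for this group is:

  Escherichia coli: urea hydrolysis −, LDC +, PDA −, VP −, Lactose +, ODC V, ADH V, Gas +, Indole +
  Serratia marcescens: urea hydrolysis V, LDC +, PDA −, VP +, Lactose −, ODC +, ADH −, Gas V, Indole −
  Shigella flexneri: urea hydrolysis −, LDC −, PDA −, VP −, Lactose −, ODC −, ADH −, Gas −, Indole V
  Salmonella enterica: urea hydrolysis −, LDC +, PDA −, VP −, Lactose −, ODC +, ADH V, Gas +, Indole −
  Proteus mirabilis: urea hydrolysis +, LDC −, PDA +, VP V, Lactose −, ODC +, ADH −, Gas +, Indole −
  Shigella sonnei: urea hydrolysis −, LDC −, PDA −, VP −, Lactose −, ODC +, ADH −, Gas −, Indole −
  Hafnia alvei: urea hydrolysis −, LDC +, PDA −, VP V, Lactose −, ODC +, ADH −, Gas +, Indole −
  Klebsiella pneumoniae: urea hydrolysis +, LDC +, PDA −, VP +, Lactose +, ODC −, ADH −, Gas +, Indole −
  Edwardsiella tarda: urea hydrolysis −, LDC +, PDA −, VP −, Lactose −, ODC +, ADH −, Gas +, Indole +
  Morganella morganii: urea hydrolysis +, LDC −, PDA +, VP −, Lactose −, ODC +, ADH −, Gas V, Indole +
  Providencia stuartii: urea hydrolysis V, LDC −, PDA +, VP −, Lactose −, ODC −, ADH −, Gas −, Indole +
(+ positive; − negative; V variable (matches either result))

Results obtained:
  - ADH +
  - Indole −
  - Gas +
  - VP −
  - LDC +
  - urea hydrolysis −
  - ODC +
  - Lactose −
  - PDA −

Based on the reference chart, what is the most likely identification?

Lactose −: excludes Escherichia coli, Klebsiella pneumoniae — 9 left.
Indole −: excludes Edwardsiella tarda, Morganella morganii, Providencia stuartii — 6 left.
PDA −: excludes Proteus mirabilis — 5 left.
urea hydrolysis −: all 5 remaining candidates are consistent.
LDC +: excludes Shigella flexneri, Shigella sonnei — 3 left.
Gas +: all 3 remaining candidates are consistent.
ADH +: excludes Serratia marcescens, Hafnia alvei — 1 left.
ODC +: the one remaining candidate is consistent.
VP −: the one remaining candidate is consistent.

Salmonella enterica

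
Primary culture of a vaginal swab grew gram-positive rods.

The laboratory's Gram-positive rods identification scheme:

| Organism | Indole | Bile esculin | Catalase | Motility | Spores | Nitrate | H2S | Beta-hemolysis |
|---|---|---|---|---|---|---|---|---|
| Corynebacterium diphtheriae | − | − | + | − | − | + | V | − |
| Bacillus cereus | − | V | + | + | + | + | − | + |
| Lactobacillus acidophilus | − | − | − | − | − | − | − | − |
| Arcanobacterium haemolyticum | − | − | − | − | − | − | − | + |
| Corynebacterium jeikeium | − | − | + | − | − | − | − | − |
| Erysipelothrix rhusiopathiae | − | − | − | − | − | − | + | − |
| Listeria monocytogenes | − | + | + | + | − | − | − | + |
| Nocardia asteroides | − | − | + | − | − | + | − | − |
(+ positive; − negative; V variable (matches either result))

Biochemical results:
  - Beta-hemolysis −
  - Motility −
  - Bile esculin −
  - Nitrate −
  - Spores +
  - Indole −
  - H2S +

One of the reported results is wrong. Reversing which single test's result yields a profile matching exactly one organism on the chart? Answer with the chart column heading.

Spores

As reported, no row in the chart matches all 7 reactions.
Reversing Beta-hemolysis → still no organism matches.
Reversing Indole → still no organism matches.
Reversing Nitrate → still no organism matches.
Reversing Spores (to −) → unique match: Erysipelothrix rhusiopathiae.
Reversing Motility → still no organism matches.
Reversing Bile esculin → still no organism matches.
Reversing H2S → still no organism matches.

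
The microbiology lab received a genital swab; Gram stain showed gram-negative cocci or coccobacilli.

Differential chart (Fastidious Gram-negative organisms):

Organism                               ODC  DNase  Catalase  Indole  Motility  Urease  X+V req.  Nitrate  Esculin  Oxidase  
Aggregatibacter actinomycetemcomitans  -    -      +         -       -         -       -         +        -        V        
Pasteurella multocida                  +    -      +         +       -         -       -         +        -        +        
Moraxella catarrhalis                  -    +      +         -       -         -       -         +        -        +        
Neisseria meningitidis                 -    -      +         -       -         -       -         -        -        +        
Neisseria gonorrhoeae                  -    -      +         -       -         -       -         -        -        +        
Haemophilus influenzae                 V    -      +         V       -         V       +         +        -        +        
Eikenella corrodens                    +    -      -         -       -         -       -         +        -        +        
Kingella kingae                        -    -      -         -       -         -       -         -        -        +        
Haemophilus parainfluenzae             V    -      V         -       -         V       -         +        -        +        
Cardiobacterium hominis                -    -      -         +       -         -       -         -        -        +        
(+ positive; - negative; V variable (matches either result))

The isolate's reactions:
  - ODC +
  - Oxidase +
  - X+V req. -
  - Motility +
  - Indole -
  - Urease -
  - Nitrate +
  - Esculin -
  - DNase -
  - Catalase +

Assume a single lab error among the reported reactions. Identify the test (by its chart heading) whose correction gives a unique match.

Motility

As reported, no row in the chart matches all 10 reactions.
Reversing Indole → still no organism matches.
Reversing Motility (to -) → unique match: Haemophilus parainfluenzae.
Reversing Catalase → still no organism matches.
Reversing Urease → still no organism matches.
Reversing Nitrate → still no organism matches.
Reversing Esculin → still no organism matches.
Reversing DNase → still no organism matches.
Reversing X+V req. → still no organism matches.
Reversing ODC → still no organism matches.
Reversing Oxidase → still no organism matches.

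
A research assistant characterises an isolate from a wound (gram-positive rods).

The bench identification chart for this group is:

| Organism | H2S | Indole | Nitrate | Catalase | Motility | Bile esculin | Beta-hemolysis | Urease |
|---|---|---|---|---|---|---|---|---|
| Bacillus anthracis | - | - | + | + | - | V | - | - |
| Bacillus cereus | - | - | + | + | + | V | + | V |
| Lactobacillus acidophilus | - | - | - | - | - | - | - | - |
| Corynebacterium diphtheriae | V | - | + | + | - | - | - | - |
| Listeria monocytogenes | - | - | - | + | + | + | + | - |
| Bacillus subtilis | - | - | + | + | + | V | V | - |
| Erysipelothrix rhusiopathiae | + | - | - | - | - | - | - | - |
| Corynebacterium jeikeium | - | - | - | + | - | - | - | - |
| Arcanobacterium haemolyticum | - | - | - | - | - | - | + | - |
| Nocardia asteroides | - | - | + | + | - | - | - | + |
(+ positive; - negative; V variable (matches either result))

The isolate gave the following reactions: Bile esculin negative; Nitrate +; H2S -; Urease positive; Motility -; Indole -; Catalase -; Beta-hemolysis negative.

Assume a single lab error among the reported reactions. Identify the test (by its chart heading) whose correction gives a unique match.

Catalase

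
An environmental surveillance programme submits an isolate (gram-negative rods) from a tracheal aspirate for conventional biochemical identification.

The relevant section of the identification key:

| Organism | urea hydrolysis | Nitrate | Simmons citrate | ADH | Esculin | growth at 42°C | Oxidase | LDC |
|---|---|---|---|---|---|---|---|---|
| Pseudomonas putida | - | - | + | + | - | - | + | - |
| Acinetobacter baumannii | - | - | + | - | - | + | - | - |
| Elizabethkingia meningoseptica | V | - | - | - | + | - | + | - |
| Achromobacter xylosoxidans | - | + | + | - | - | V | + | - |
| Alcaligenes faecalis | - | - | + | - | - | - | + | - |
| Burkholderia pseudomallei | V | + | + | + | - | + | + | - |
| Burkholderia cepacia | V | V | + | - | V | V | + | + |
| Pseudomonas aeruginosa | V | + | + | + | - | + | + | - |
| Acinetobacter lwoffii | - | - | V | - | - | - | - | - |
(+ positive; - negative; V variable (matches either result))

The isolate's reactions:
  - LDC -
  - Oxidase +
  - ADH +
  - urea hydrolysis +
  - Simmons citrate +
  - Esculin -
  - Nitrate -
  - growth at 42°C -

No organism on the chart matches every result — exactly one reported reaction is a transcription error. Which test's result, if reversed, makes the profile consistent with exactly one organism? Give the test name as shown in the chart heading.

urea hydrolysis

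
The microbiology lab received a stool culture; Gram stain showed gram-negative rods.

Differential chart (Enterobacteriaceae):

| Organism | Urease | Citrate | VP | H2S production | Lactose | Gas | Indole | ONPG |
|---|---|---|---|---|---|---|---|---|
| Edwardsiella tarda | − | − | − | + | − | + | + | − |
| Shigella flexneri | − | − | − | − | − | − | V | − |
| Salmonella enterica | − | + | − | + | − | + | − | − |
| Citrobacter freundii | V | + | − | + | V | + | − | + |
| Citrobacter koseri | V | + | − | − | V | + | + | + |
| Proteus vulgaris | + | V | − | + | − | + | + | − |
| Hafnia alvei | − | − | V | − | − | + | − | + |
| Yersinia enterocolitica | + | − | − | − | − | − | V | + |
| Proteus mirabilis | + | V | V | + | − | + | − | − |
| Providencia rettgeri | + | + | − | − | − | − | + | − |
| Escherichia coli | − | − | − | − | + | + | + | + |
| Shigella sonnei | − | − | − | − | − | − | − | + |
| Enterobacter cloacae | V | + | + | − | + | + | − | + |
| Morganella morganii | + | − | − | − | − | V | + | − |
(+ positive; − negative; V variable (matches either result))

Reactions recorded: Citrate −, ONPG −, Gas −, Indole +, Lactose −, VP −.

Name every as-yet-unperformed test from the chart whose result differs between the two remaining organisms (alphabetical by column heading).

Urease

VP −: excludes Enterobacter cloacae — 13 left.
Indole +: excludes 5 organisms — 8 left.
Gas −: excludes Edwardsiella tarda, Citrobacter koseri, Proteus vulgaris, Escherichia coli — 4 left.
Lactose −: all 4 remaining candidates are consistent.
Citrate −: excludes Providencia rettgeri — 3 left.
ONPG −: excludes Yersinia enterocolitica — 2 left.
Two candidates remain: Morganella morganii and Shigella flexneri.
  Urease: Morganella morganii +, Shigella flexneri − — discriminates.
  H2S production: − vs − — same for both, does not separate.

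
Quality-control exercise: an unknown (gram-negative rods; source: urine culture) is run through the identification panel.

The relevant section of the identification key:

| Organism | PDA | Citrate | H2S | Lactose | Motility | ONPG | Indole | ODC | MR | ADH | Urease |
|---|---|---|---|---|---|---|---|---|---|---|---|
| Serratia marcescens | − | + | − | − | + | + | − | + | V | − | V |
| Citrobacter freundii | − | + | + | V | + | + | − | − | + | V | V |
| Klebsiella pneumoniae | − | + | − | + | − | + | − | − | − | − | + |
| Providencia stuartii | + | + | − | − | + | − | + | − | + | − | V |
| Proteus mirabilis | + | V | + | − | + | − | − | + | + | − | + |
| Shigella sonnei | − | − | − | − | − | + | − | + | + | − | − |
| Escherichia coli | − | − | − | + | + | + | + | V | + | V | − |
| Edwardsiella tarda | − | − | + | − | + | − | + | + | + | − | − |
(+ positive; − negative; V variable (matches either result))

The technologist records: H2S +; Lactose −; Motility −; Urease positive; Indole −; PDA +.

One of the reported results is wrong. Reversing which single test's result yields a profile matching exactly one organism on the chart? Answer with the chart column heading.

As reported, no row in the chart matches all 6 reactions.
Reversing H2S → still no organism matches.
Reversing Motility (to +) → unique match: Proteus mirabilis.
Reversing PDA → still no organism matches.
Reversing Lactose → still no organism matches.
Reversing Urease → still no organism matches.
Reversing Indole → still no organism matches.

Motility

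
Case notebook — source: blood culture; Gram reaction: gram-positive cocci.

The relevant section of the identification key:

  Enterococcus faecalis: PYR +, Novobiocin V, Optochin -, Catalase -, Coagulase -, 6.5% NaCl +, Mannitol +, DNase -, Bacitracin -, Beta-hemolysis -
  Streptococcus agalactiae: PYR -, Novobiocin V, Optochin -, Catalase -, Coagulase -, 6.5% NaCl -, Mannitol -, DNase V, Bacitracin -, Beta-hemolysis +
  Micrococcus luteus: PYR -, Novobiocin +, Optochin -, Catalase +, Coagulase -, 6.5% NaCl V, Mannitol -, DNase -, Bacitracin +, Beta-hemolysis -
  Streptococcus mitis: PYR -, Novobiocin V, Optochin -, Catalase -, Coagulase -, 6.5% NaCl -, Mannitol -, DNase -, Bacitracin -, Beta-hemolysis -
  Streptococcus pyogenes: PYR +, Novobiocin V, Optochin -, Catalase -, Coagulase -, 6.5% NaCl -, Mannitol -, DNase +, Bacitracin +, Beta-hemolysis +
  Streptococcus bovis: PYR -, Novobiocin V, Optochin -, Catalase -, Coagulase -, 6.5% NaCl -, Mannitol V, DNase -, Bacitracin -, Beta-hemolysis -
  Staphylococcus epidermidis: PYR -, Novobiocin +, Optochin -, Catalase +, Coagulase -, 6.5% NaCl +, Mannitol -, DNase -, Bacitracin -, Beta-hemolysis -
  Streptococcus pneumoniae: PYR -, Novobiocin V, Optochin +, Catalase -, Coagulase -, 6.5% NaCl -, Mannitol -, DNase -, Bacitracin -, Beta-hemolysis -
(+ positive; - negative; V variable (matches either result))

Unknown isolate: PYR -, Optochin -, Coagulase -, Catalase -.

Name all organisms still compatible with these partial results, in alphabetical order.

Streptococcus agalactiae, Streptococcus bovis, Streptococcus mitis

Coagulase -: all 8 remaining candidates are consistent.
Optochin -: excludes Streptococcus pneumoniae — 7 left.
PYR -: excludes Enterococcus faecalis, Streptococcus pyogenes — 5 left.
Catalase -: excludes Micrococcus luteus, Staphylococcus epidermidis — 3 left.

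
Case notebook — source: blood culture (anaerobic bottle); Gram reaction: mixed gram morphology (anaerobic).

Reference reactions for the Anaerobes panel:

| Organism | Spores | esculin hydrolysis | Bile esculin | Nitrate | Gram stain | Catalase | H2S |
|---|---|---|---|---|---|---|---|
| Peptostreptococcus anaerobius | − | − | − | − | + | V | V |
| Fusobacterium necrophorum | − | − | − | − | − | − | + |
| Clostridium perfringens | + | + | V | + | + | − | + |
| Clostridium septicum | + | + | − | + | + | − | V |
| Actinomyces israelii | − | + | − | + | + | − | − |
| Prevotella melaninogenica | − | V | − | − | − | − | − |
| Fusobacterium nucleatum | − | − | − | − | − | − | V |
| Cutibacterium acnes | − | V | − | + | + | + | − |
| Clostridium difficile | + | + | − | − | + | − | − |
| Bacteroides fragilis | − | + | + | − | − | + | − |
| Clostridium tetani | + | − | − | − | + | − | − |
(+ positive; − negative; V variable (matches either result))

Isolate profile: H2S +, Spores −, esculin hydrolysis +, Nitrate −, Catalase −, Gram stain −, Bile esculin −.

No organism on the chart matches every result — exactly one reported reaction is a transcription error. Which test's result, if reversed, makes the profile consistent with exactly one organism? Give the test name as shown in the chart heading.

H2S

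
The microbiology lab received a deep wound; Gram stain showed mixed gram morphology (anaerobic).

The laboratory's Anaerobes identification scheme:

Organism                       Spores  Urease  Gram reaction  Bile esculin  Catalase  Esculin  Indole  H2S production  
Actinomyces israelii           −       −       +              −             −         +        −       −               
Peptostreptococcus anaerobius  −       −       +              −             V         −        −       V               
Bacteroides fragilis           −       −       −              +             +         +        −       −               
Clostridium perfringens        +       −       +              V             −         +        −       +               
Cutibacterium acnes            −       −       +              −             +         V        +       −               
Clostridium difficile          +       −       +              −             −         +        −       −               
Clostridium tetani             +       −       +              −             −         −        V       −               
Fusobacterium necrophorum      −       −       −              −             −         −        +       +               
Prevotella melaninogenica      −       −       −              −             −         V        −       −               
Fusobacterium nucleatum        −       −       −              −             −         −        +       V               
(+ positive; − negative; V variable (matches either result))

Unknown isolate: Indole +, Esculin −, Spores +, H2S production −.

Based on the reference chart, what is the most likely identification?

Clostridium tetani

Indole +: excludes 6 organisms — 4 left.
Esculin −: all 4 remaining candidates are consistent.
Spores +: excludes Cutibacterium acnes, Fusobacterium necrophorum, Fusobacterium nucleatum — 1 left.
H2S production −: the one remaining candidate is consistent.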